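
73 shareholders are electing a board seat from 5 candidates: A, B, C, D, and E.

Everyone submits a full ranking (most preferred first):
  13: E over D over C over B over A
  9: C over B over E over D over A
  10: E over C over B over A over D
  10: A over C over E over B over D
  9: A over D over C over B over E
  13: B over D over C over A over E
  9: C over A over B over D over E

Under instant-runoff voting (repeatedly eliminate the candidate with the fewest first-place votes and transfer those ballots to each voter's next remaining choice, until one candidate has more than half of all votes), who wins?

Round 1: A 19, B 13, C 18, D 0, E 23. D eliminated.
Round 2: A 19, B 13, C 18, E 23. B eliminated.
Round 3: A 19, C 31, E 23. A eliminated.
Round 4: C 50, E 23. C has a majority (≥37).

C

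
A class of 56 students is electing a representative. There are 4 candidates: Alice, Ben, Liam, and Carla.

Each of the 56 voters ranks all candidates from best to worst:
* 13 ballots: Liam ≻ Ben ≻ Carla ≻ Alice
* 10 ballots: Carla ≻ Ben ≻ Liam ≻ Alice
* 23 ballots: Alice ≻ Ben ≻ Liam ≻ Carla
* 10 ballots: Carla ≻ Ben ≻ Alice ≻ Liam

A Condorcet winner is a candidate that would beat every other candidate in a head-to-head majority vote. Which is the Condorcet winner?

Ben

Ben vs Alice: 33–23
Ben vs Liam: 43–13
Ben vs Carla: 36–20
Ben beats every other candidate.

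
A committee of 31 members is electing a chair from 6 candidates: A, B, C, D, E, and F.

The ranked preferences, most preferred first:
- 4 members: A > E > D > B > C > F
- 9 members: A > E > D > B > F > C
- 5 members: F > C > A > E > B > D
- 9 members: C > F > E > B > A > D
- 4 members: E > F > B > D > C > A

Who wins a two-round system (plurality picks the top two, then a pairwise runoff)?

C

Round 1 first-place votes: A 13, B 0, C 9, D 0, E 4, F 5. A and C advance.
Runoff: A is ranked above C on 13 ballots, C above A on 18.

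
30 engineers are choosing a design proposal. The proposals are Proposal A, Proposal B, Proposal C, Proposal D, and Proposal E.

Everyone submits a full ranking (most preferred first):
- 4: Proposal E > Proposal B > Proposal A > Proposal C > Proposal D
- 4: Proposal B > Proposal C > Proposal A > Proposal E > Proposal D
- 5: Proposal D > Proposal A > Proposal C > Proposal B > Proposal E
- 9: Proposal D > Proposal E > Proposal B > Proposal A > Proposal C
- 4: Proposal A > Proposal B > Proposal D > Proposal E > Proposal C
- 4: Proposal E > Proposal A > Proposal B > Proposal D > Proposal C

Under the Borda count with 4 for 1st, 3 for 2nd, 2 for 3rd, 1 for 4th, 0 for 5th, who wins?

Proposal B

Proposal A: 4×2 + 4×2 + 5×3 + 9×1 + 4×4 + 4×3 = 68
Proposal B: 4×3 + 4×4 + 5×1 + 9×2 + 4×3 + 4×2 = 71
Proposal C: 4×1 + 4×3 + 5×2 + 9×0 + 4×0 + 4×0 = 26
Proposal D: 4×0 + 4×0 + 5×4 + 9×4 + 4×2 + 4×1 = 68
Proposal E: 4×4 + 4×1 + 5×0 + 9×3 + 4×1 + 4×4 = 67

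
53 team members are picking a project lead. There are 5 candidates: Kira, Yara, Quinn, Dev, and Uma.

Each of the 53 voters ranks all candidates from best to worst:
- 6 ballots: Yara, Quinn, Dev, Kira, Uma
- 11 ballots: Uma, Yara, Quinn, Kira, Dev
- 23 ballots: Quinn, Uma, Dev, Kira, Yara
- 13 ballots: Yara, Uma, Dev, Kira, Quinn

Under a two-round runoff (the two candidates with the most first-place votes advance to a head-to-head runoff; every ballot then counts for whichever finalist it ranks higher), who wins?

Round 1 first-place votes: Kira 0, Yara 19, Quinn 23, Dev 0, Uma 11. Quinn and Yara advance.
Runoff: Quinn is ranked above Yara on 23 ballots, Yara above Quinn on 30.

Yara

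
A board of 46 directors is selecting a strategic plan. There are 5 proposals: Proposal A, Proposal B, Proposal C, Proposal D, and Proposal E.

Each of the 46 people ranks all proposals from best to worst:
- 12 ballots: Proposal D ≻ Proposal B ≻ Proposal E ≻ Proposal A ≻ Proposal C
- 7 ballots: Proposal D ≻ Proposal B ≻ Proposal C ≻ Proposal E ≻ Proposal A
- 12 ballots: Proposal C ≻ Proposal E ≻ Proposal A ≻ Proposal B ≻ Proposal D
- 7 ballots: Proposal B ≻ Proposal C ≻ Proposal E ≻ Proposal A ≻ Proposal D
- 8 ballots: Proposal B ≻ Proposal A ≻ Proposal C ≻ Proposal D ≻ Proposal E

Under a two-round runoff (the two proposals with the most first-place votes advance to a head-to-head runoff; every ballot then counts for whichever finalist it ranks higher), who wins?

Round 1 first-place votes: Proposal A 0, Proposal B 15, Proposal C 12, Proposal D 19, Proposal E 0. Proposal D and Proposal B advance.
Runoff: Proposal D is ranked above Proposal B on 19 ballots, Proposal B above Proposal D on 27.

Proposal B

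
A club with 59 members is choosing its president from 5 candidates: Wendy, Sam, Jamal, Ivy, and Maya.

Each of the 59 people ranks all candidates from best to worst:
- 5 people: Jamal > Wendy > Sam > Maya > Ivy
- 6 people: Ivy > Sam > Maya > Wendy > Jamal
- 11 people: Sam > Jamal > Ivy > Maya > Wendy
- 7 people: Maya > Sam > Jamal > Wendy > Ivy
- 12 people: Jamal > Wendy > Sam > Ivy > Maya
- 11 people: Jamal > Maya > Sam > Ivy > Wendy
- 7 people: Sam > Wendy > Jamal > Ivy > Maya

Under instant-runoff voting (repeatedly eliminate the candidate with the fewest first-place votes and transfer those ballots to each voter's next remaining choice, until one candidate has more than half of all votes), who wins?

Round 1: Wendy 0, Sam 18, Jamal 28, Ivy 6, Maya 7. Wendy eliminated.
Round 2: Sam 18, Jamal 28, Ivy 6, Maya 7. Ivy eliminated.
Round 3: Sam 24, Jamal 28, Maya 7. Maya eliminated.
Round 4: Sam 31, Jamal 28. Sam has a majority (≥30).

Sam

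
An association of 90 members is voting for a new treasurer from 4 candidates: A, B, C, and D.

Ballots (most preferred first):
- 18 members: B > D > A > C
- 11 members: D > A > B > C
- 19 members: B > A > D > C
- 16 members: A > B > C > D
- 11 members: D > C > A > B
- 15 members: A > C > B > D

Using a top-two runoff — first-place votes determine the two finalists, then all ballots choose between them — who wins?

A

Round 1 first-place votes: A 31, B 37, C 0, D 22. B and A advance.
Runoff: B is ranked above A on 37 ballots, A above B on 53.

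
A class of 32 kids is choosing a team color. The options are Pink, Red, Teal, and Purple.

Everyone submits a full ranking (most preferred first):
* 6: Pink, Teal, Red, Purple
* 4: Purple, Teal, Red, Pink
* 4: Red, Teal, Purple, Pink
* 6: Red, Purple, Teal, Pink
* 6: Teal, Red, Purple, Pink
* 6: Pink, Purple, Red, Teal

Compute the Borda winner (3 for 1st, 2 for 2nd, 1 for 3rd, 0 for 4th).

Pink: 6×3 + 4×0 + 4×0 + 6×0 + 6×0 + 6×3 = 36
Red: 6×1 + 4×1 + 4×3 + 6×3 + 6×2 + 6×1 = 58
Teal: 6×2 + 4×2 + 4×2 + 6×1 + 6×3 + 6×0 = 52
Purple: 6×0 + 4×3 + 4×1 + 6×2 + 6×1 + 6×2 = 46

Red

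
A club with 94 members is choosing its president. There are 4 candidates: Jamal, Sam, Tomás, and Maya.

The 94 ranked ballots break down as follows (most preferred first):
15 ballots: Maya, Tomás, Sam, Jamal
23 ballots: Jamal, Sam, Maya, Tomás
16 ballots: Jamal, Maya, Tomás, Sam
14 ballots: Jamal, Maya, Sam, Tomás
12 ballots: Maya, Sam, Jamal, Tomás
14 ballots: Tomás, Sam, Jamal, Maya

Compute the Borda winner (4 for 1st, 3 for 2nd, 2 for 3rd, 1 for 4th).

Jamal

Jamal: 15×1 + 23×4 + 16×4 + 14×4 + 12×2 + 14×2 = 279
Sam: 15×2 + 23×3 + 16×1 + 14×2 + 12×3 + 14×3 = 221
Tomás: 15×3 + 23×1 + 16×2 + 14×1 + 12×1 + 14×4 = 182
Maya: 15×4 + 23×2 + 16×3 + 14×3 + 12×4 + 14×1 = 258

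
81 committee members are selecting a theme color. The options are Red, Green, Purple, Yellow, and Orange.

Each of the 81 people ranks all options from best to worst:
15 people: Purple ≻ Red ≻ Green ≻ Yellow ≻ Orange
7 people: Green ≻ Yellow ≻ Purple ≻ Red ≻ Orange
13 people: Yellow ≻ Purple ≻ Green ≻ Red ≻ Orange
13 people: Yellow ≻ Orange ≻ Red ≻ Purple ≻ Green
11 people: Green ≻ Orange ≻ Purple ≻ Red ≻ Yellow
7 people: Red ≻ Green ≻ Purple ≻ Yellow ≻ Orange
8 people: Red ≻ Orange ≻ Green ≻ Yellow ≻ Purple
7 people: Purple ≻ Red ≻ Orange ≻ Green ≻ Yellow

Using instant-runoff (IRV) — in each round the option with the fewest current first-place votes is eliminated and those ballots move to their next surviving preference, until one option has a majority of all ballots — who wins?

Round 1: Red 15, Green 18, Purple 22, Yellow 26, Orange 0. Orange eliminated.
Round 2: Red 15, Green 18, Purple 22, Yellow 26. Red eliminated.
Round 3: Green 33, Purple 22, Yellow 26. Purple eliminated.
Round 4: Green 55, Yellow 26. Green has a majority (≥41).

Green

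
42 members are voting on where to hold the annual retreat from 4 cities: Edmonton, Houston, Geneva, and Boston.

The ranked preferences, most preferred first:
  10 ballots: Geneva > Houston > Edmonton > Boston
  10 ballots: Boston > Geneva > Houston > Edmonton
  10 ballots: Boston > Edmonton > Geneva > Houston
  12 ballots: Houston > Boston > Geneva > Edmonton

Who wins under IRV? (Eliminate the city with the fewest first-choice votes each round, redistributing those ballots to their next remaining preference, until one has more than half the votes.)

Round 1: Edmonton 0, Houston 12, Geneva 10, Boston 20. Edmonton eliminated.
Round 2: Houston 12, Geneva 10, Boston 20. Geneva eliminated.
Round 3: Houston 22, Boston 20. Houston has a majority (≥22).

Houston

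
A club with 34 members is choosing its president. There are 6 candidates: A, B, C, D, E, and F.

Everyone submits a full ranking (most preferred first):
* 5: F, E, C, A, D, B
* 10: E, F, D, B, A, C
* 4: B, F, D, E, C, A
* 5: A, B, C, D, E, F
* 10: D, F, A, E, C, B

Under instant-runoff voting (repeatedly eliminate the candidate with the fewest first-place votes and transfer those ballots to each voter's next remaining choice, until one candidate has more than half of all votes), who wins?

Round 1: A 5, B 4, C 0, D 10, E 10, F 5. C eliminated.
Round 2: A 5, B 4, D 10, E 10, F 5. B eliminated.
Round 3: A 5, D 10, E 10, F 9. A eliminated.
Round 4: D 15, E 10, F 9. F eliminated.
Round 5: D 19, E 15. D has a majority (≥18).

D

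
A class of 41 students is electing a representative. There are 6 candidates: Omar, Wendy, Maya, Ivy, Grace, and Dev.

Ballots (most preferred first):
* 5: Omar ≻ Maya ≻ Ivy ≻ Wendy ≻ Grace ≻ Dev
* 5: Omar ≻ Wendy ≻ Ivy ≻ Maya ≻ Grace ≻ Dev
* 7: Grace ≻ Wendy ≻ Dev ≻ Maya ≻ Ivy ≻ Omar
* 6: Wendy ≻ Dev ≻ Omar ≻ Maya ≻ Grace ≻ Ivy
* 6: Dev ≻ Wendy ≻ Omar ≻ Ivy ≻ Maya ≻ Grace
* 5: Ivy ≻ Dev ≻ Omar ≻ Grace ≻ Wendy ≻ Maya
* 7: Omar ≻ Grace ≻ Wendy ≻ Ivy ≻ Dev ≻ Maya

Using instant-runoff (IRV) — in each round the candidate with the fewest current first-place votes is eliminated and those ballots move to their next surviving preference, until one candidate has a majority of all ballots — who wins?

Dev

Round 1: Omar 17, Wendy 6, Maya 0, Ivy 5, Grace 7, Dev 6. Maya eliminated.
Round 2: Omar 17, Wendy 6, Ivy 5, Grace 7, Dev 6. Ivy eliminated.
Round 3: Omar 17, Wendy 6, Grace 7, Dev 11. Wendy eliminated.
Round 4: Omar 17, Grace 7, Dev 17. Grace eliminated.
Round 5: Omar 17, Dev 24. Dev has a majority (≥21).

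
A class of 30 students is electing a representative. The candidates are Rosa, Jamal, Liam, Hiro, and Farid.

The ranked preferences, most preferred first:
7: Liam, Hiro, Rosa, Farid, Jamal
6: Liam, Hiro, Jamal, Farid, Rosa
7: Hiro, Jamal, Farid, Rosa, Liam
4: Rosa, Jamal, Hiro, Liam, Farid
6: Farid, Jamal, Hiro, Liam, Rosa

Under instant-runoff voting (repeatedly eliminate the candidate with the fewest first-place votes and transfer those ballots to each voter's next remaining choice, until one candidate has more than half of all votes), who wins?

Round 1: Rosa 4, Jamal 0, Liam 13, Hiro 7, Farid 6. Jamal eliminated.
Round 2: Rosa 4, Liam 13, Hiro 7, Farid 6. Rosa eliminated.
Round 3: Liam 13, Hiro 11, Farid 6. Farid eliminated.
Round 4: Liam 13, Hiro 17. Hiro has a majority (≥16).

Hiro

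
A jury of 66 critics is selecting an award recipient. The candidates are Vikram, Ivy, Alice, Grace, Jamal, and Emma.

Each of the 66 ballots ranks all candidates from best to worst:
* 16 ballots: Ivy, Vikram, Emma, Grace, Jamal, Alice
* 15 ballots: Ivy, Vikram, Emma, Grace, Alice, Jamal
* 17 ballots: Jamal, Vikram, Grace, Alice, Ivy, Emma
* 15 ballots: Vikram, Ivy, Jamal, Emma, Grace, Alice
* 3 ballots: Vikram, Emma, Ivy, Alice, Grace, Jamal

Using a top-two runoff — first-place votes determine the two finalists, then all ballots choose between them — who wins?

Round 1 first-place votes: Vikram 18, Ivy 31, Alice 0, Grace 0, Jamal 17, Emma 0. Ivy and Vikram advance.
Runoff: Ivy is ranked above Vikram on 31 ballots, Vikram above Ivy on 35.

Vikram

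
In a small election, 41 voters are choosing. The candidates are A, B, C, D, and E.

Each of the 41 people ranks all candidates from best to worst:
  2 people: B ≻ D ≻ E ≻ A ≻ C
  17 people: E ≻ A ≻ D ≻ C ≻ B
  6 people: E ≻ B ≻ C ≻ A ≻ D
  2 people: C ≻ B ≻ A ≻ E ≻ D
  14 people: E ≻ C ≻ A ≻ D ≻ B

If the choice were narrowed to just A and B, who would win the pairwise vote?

A

A is ranked above B on 31 ballots; B above A on 10.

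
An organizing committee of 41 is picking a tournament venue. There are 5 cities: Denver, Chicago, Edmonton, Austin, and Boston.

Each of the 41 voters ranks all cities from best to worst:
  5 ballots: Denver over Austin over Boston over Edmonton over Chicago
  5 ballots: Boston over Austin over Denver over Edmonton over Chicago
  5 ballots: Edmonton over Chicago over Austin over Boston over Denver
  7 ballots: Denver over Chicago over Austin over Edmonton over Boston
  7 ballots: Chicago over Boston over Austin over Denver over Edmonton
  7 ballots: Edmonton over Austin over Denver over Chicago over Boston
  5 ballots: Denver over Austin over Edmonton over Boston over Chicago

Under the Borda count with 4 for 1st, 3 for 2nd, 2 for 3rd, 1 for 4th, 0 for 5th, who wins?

Austin

Denver: 5×4 + 5×2 + 5×0 + 7×4 + 7×1 + 7×2 + 5×4 = 99
Chicago: 5×0 + 5×0 + 5×3 + 7×3 + 7×4 + 7×1 + 5×0 = 71
Edmonton: 5×1 + 5×1 + 5×4 + 7×1 + 7×0 + 7×4 + 5×2 = 75
Austin: 5×3 + 5×3 + 5×2 + 7×2 + 7×2 + 7×3 + 5×3 = 104
Boston: 5×2 + 5×4 + 5×1 + 7×0 + 7×3 + 7×0 + 5×1 = 61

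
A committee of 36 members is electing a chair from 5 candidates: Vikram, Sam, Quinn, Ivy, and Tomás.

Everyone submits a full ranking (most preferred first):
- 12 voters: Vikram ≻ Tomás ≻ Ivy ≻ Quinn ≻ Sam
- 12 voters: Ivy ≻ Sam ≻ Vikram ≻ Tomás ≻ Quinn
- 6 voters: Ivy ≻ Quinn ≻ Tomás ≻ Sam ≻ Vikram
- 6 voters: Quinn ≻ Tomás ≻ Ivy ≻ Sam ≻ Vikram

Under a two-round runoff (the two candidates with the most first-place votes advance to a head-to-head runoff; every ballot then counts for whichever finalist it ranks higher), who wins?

Round 1 first-place votes: Vikram 12, Sam 0, Quinn 6, Ivy 18, Tomás 0. Ivy and Vikram advance.
Runoff: Ivy is ranked above Vikram on 24 ballots, Vikram above Ivy on 12.

Ivy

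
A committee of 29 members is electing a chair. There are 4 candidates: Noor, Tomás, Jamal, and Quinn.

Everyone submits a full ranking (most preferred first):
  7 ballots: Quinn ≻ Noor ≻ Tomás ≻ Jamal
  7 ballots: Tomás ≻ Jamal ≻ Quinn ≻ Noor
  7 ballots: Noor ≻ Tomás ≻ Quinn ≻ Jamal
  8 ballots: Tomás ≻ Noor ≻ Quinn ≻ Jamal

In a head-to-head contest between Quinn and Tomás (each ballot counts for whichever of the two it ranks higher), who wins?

Quinn is ranked above Tomás on 7 ballots; Tomás above Quinn on 22.

Tomás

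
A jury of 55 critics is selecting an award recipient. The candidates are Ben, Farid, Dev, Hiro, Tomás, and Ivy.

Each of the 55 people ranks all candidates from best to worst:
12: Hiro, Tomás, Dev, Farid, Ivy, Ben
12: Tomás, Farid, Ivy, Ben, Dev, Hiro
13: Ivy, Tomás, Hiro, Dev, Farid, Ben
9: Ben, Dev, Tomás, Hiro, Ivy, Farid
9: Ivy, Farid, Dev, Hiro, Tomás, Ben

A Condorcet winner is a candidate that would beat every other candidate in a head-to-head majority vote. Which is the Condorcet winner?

Tomás

Tomás vs Ben: 46–9
Tomás vs Farid: 46–9
Tomás vs Dev: 37–18
Tomás vs Hiro: 34–21
Tomás vs Ivy: 33–22
Tomás beats every other candidate.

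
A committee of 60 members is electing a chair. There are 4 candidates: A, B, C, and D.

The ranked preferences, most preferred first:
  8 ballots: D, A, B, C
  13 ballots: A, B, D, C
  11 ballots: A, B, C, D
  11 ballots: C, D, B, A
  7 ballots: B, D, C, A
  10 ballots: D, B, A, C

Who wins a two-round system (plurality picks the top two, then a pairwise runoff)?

D

Round 1 first-place votes: A 24, B 7, C 11, D 18. A and D advance.
Runoff: A is ranked above D on 24 ballots, D above A on 36.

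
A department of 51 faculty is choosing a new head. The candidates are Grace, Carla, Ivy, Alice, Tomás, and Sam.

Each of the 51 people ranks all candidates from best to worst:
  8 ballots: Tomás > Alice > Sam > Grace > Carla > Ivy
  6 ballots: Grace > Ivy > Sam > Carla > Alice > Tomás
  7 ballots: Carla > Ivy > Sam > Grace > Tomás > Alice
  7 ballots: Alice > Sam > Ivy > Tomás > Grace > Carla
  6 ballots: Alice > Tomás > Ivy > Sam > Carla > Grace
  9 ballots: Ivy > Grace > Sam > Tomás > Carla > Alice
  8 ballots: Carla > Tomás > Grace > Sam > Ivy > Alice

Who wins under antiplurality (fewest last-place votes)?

Sam

Last-place votes: Grace 6, Carla 7, Ivy 8, Alice 24, Tomás 6, Sam 0.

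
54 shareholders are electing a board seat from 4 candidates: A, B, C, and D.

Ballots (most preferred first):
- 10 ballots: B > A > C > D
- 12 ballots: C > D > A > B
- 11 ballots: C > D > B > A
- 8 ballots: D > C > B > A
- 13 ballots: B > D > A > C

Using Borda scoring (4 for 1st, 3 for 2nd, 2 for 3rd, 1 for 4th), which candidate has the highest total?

A: 10×3 + 12×2 + 11×1 + 8×1 + 13×2 = 99
B: 10×4 + 12×1 + 11×2 + 8×2 + 13×4 = 142
C: 10×2 + 12×4 + 11×4 + 8×3 + 13×1 = 149
D: 10×1 + 12×3 + 11×3 + 8×4 + 13×3 = 150

D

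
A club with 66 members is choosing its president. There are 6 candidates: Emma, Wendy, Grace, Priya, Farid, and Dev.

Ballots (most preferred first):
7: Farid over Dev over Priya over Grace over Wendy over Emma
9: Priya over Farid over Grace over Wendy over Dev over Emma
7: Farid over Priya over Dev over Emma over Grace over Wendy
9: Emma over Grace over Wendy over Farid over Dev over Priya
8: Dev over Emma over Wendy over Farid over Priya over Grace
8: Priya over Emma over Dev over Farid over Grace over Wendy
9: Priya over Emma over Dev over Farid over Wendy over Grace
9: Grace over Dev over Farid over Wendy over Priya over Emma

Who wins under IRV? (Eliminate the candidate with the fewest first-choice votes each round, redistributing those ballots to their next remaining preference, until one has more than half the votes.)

Farid

Round 1: Emma 9, Wendy 0, Grace 9, Priya 26, Farid 14, Dev 8. Wendy eliminated.
Round 2: Emma 9, Grace 9, Priya 26, Farid 14, Dev 8. Dev eliminated.
Round 3: Emma 17, Grace 9, Priya 26, Farid 14. Grace eliminated.
Round 4: Emma 17, Priya 26, Farid 23. Emma eliminated.
Round 5: Priya 26, Farid 40. Farid has a majority (≥34).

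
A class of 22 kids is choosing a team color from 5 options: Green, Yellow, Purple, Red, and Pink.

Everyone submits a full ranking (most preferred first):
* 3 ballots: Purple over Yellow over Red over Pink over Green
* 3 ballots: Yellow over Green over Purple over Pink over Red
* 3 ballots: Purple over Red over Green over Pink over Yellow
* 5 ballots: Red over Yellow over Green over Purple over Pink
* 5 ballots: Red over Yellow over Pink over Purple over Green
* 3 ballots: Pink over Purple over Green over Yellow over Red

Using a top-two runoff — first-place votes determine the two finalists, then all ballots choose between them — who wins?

Purple

Round 1 first-place votes: Green 0, Yellow 3, Purple 6, Red 10, Pink 3. Red and Purple advance.
Runoff: Red is ranked above Purple on 10 ballots, Purple above Red on 12.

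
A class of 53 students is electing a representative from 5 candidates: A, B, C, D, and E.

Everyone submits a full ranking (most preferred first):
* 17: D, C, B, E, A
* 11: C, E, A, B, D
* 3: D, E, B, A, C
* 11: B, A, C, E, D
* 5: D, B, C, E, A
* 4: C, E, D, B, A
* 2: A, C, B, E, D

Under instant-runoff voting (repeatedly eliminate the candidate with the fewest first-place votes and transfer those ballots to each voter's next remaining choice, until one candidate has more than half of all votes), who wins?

Round 1: A 2, B 11, C 15, D 25, E 0. E eliminated.
Round 2: A 2, B 11, C 15, D 25. A eliminated.
Round 3: B 11, C 17, D 25. B eliminated.
Round 4: C 28, D 25. C has a majority (≥27).

C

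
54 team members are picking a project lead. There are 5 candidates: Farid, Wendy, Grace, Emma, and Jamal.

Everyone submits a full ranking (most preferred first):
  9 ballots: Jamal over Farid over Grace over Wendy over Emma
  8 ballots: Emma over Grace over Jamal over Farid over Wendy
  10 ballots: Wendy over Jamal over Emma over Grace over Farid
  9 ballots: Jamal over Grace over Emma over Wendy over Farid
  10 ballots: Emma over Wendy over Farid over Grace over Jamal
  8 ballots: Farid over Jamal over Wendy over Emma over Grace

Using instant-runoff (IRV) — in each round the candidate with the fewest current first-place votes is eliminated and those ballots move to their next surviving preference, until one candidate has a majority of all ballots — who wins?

Jamal

Round 1: Farid 8, Wendy 10, Grace 0, Emma 18, Jamal 18. Grace eliminated.
Round 2: Farid 8, Wendy 10, Emma 18, Jamal 18. Farid eliminated.
Round 3: Wendy 10, Emma 18, Jamal 26. Wendy eliminated.
Round 4: Emma 18, Jamal 36. Jamal has a majority (≥28).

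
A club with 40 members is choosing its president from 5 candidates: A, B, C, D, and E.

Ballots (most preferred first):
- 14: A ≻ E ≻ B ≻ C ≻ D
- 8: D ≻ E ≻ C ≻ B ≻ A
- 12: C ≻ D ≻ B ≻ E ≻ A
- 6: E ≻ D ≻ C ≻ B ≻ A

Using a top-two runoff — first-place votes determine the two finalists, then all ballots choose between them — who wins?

Round 1 first-place votes: A 14, B 0, C 12, D 8, E 6. A and C advance.
Runoff: A is ranked above C on 14 ballots, C above A on 26.

C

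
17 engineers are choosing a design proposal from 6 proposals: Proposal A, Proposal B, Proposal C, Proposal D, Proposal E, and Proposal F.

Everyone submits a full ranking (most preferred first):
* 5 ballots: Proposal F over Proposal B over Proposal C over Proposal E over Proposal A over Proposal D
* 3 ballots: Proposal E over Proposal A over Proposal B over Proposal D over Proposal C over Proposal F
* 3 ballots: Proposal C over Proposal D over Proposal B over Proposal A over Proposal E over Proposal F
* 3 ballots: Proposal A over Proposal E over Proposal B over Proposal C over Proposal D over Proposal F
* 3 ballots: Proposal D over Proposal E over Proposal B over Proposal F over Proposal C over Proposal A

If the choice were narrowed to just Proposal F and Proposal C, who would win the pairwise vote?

Proposal C

Proposal F is ranked above Proposal C on 8 ballots; Proposal C above Proposal F on 9.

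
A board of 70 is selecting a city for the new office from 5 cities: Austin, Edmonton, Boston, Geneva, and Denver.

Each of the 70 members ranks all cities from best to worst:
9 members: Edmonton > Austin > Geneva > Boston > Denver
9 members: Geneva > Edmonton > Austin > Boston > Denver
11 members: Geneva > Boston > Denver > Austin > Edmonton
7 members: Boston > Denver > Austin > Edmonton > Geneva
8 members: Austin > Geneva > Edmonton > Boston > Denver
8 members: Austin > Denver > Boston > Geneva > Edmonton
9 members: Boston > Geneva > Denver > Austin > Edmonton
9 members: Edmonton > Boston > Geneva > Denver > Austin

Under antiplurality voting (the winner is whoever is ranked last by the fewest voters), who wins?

Boston

Last-place votes: Austin 9, Edmonton 28, Boston 0, Geneva 7, Denver 26.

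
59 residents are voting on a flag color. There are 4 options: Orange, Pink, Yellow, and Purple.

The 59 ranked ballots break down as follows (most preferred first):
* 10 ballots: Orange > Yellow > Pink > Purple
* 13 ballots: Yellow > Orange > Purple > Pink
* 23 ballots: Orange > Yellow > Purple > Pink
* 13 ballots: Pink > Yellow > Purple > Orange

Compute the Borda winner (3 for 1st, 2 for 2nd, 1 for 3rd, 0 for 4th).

Yellow

Orange: 10×3 + 13×2 + 23×3 + 13×0 = 125
Pink: 10×1 + 13×0 + 23×0 + 13×3 = 49
Yellow: 10×2 + 13×3 + 23×2 + 13×2 = 131
Purple: 10×0 + 13×1 + 23×1 + 13×1 = 49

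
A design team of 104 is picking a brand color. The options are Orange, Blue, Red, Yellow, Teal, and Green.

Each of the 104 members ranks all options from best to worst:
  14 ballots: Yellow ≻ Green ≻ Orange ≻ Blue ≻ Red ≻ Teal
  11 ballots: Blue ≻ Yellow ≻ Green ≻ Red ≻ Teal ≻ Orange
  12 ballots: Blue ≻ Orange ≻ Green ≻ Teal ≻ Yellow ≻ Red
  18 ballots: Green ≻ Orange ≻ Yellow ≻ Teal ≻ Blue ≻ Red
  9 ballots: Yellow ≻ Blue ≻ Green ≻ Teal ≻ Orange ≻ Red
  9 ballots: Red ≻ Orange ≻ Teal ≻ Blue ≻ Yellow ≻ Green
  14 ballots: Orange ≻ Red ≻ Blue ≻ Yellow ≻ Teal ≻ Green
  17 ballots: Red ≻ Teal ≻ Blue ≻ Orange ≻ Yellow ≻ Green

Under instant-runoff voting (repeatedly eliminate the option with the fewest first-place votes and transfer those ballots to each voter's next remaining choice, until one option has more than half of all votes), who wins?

Yellow

Round 1: Orange 14, Blue 23, Red 26, Yellow 23, Teal 0, Green 18. Teal eliminated.
Round 2: Orange 14, Blue 23, Red 26, Yellow 23, Green 18. Orange eliminated.
Round 3: Blue 23, Red 40, Yellow 23, Green 18. Green eliminated.
Round 4: Blue 23, Red 40, Yellow 41. Blue eliminated.
Round 5: Red 40, Yellow 64. Yellow has a majority (≥53).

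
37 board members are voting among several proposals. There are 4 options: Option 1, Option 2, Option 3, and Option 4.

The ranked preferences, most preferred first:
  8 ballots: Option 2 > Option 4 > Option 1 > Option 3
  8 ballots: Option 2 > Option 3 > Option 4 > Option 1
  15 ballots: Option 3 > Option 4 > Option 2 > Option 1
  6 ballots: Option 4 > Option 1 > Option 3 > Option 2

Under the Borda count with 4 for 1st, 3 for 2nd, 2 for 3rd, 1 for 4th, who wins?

Option 4

Option 1: 8×2 + 8×1 + 15×1 + 6×3 = 57
Option 2: 8×4 + 8×4 + 15×2 + 6×1 = 100
Option 3: 8×1 + 8×3 + 15×4 + 6×2 = 104
Option 4: 8×3 + 8×2 + 15×3 + 6×4 = 109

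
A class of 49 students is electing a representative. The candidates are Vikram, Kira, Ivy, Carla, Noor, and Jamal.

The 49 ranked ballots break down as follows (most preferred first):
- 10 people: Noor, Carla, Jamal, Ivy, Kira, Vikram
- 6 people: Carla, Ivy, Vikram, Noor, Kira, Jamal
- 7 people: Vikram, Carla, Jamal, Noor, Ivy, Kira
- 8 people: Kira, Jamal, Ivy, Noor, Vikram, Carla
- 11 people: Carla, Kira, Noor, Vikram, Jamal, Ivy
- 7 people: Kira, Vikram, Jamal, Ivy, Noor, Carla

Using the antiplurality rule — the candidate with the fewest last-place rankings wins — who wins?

Noor

Last-place votes: Vikram 10, Kira 7, Ivy 11, Carla 15, Noor 0, Jamal 6.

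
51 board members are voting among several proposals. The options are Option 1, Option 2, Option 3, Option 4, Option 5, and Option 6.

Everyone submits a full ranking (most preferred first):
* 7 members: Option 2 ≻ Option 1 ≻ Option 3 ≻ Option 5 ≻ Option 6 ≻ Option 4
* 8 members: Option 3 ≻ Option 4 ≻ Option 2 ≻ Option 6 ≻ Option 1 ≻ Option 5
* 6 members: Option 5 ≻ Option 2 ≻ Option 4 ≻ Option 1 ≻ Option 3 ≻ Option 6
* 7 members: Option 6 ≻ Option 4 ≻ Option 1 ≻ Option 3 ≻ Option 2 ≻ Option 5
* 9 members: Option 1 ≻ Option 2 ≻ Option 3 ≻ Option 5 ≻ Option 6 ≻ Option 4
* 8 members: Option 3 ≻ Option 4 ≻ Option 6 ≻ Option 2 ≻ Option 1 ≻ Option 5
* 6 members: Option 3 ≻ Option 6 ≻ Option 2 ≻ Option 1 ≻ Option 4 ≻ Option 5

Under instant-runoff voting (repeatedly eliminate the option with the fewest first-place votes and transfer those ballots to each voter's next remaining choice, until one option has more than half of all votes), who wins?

Option 1

Round 1: Option 1 9, Option 2 7, Option 3 22, Option 4 0, Option 5 6, Option 6 7. Option 4 eliminated.
Round 2: Option 1 9, Option 2 7, Option 3 22, Option 5 6, Option 6 7. Option 5 eliminated.
Round 3: Option 1 9, Option 2 13, Option 3 22, Option 6 7. Option 6 eliminated.
Round 4: Option 1 16, Option 2 13, Option 3 22. Option 2 eliminated.
Round 5: Option 1 29, Option 3 22. Option 1 has a majority (≥26).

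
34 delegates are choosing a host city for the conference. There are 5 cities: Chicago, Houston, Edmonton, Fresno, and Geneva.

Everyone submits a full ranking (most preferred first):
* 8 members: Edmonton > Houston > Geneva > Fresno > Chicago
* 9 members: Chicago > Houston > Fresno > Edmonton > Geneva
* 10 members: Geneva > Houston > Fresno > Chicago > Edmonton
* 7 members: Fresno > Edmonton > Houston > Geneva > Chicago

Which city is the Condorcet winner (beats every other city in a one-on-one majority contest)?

Houston vs Chicago: 25–9
Houston vs Edmonton: 19–15
Houston vs Fresno: 27–7
Houston vs Geneva: 24–10
Houston beats every other city.

Houston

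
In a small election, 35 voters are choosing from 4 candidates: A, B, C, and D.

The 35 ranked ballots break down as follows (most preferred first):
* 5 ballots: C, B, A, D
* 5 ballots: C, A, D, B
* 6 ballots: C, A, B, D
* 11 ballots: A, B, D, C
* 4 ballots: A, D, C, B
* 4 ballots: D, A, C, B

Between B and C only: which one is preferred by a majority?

B is ranked above C on 11 ballots; C above B on 24.

C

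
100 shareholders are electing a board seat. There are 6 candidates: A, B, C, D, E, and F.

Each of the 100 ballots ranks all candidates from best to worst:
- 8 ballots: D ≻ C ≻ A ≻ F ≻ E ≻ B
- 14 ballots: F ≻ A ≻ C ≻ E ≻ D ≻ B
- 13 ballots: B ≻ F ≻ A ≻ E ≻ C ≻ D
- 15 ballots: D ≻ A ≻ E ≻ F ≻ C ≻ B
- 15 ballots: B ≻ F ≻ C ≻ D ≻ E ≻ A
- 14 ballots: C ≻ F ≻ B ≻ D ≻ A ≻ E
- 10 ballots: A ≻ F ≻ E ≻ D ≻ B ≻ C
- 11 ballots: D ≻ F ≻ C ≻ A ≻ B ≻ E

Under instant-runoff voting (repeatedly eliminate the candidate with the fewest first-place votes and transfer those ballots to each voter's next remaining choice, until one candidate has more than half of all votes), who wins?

Round 1: A 10, B 28, C 14, D 34, E 0, F 14. E eliminated.
Round 2: A 10, B 28, C 14, D 34, F 14. A eliminated.
Round 3: B 28, C 14, D 34, F 24. C eliminated.
Round 4: B 28, D 34, F 38. B eliminated.
Round 5: D 34, F 66. F has a majority (≥51).

F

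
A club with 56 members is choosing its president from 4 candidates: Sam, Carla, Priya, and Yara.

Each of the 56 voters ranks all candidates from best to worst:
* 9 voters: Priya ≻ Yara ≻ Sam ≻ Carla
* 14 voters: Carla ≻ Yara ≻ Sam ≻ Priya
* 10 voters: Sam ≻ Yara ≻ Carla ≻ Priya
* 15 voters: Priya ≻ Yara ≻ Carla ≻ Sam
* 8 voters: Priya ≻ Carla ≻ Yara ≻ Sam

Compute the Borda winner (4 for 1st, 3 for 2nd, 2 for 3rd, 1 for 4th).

Yara

Sam: 9×2 + 14×2 + 10×4 + 15×1 + 8×1 = 109
Carla: 9×1 + 14×4 + 10×2 + 15×2 + 8×3 = 139
Priya: 9×4 + 14×1 + 10×1 + 15×4 + 8×4 = 152
Yara: 9×3 + 14×3 + 10×3 + 15×3 + 8×2 = 160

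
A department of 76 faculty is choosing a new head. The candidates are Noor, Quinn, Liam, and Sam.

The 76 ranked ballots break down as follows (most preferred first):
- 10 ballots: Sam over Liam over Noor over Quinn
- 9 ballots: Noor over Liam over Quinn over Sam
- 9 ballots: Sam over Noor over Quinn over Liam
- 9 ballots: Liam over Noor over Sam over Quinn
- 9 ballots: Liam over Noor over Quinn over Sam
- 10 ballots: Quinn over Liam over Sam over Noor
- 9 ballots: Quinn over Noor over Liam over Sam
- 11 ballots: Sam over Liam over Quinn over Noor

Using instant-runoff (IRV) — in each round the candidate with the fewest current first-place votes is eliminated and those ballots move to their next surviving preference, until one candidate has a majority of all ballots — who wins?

Round 1: Noor 9, Quinn 19, Liam 18, Sam 30. Noor eliminated.
Round 2: Quinn 19, Liam 27, Sam 30. Quinn eliminated.
Round 3: Liam 46, Sam 30. Liam has a majority (≥39).

Liam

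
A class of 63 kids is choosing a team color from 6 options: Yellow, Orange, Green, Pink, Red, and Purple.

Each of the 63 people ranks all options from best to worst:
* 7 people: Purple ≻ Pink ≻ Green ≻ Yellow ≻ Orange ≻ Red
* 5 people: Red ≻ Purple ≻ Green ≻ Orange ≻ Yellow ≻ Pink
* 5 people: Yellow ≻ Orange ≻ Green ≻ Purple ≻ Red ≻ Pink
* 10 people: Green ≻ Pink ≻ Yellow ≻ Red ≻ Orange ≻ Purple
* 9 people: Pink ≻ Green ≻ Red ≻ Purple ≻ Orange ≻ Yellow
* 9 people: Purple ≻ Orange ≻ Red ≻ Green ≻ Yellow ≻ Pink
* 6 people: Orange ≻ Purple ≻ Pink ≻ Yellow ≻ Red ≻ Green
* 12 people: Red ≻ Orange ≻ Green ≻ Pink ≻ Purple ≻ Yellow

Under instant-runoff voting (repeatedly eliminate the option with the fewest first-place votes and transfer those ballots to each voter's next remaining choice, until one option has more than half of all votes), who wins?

Round 1: Yellow 5, Orange 6, Green 10, Pink 9, Red 17, Purple 16. Yellow eliminated.
Round 2: Orange 11, Green 10, Pink 9, Red 17, Purple 16. Pink eliminated.
Round 3: Orange 11, Green 19, Red 17, Purple 16. Orange eliminated.
Round 4: Green 24, Red 17, Purple 22. Red eliminated.
Round 5: Green 36, Purple 27. Green has a majority (≥32).

Green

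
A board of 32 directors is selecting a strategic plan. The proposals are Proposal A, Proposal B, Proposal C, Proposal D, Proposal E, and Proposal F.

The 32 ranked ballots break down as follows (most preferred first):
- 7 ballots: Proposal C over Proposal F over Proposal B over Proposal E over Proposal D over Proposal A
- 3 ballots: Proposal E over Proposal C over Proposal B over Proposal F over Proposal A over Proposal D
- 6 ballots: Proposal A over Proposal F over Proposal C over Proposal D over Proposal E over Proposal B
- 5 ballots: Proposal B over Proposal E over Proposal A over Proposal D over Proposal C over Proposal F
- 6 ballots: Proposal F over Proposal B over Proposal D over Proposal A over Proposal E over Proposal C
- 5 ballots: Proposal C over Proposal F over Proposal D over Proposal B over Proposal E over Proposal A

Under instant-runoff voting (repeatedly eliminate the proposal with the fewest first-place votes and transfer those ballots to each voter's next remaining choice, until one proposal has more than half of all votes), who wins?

Round 1: Proposal A 6, Proposal B 5, Proposal C 12, Proposal D 0, Proposal E 3, Proposal F 6. Proposal D eliminated.
Round 2: Proposal A 6, Proposal B 5, Proposal C 12, Proposal E 3, Proposal F 6. Proposal E eliminated.
Round 3: Proposal A 6, Proposal B 5, Proposal C 15, Proposal F 6. Proposal B eliminated.
Round 4: Proposal A 11, Proposal C 15, Proposal F 6. Proposal F eliminated.
Round 5: Proposal A 17, Proposal C 15. Proposal A has a majority (≥17).

Proposal A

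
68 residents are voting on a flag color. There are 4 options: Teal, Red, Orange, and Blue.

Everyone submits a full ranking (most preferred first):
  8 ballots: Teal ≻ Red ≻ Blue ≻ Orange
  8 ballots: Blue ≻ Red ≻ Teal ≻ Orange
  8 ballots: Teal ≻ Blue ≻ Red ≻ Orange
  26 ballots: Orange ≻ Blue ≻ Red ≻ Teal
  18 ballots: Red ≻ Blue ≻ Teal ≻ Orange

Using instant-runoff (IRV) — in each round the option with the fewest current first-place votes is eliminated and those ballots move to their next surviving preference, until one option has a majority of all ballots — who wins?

Round 1: Teal 16, Red 18, Orange 26, Blue 8. Blue eliminated.
Round 2: Teal 16, Red 26, Orange 26. Teal eliminated.
Round 3: Red 42, Orange 26. Red has a majority (≥35).

Red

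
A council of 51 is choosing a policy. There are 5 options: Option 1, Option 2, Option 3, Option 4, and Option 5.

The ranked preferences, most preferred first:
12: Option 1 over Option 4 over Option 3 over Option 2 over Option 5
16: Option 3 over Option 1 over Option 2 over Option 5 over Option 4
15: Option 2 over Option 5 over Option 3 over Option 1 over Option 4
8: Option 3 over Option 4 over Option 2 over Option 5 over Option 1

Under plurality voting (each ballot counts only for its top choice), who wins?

First-place votes: Option 1 12, Option 2 15, Option 3 24, Option 4 0, Option 5 0.

Option 3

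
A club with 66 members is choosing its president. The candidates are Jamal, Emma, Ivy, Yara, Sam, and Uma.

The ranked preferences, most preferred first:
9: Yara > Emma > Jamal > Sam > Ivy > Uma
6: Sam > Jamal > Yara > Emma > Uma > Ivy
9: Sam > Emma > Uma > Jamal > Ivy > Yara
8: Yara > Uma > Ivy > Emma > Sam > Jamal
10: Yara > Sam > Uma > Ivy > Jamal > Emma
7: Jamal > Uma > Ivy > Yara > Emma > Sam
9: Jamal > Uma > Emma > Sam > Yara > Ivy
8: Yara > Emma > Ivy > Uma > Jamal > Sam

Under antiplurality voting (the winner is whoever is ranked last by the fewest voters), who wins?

Last-place votes: Jamal 8, Emma 10, Ivy 15, Yara 9, Sam 15, Uma 9.

Jamal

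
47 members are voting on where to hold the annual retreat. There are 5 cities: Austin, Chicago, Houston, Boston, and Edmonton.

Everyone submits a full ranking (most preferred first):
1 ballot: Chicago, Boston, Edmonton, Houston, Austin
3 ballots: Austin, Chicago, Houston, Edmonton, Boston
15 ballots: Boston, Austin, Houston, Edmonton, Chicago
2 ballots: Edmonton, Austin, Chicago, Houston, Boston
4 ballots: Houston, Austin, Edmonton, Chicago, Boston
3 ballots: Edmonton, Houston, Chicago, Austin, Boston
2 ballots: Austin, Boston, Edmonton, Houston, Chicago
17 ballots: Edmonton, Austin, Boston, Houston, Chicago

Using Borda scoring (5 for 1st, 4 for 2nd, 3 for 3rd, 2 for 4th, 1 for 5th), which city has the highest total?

Austin

Austin: 1×1 + 3×5 + 15×4 + 2×4 + 4×4 + 3×2 + 2×5 + 17×4 = 184
Chicago: 1×5 + 3×4 + 15×1 + 2×3 + 4×2 + 3×3 + 2×1 + 17×1 = 74
Houston: 1×2 + 3×3 + 15×3 + 2×2 + 4×5 + 3×4 + 2×2 + 17×2 = 130
Boston: 1×4 + 3×1 + 15×5 + 2×1 + 4×1 + 3×1 + 2×4 + 17×3 = 150
Edmonton: 1×3 + 3×2 + 15×2 + 2×5 + 4×3 + 3×5 + 2×3 + 17×5 = 167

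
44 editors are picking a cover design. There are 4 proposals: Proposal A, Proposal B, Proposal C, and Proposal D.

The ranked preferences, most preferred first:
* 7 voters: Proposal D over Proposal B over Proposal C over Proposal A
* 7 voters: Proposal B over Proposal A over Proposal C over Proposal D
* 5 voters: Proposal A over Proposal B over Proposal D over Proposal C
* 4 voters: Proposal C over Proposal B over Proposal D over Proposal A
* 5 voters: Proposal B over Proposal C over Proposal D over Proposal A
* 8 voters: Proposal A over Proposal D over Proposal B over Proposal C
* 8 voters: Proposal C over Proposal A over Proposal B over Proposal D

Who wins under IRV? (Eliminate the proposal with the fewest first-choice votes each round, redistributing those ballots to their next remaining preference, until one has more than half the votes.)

Round 1: Proposal A 13, Proposal B 12, Proposal C 12, Proposal D 7. Proposal D eliminated.
Round 2: Proposal A 13, Proposal B 19, Proposal C 12. Proposal C eliminated.
Round 3: Proposal A 21, Proposal B 23. Proposal B has a majority (≥23).

Proposal B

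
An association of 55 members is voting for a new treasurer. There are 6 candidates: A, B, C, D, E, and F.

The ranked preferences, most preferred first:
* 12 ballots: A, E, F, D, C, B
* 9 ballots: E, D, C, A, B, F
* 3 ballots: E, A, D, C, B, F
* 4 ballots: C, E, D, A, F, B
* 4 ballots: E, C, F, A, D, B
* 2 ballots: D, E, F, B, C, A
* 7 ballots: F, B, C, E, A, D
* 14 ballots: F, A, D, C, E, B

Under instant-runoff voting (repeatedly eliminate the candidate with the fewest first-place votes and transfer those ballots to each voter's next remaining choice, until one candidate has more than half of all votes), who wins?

Round 1: A 12, B 0, C 4, D 2, E 16, F 21. B eliminated.
Round 2: A 12, C 4, D 2, E 16, F 21. D eliminated.
Round 3: A 12, C 4, E 18, F 21. C eliminated.
Round 4: A 12, E 22, F 21. A eliminated.
Round 5: E 34, F 21. E has a majority (≥28).

E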